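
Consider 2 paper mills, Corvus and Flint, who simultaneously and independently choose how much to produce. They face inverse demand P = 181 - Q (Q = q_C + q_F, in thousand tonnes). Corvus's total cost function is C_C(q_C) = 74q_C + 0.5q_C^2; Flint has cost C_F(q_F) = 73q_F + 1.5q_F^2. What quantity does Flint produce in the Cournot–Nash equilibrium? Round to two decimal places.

Corvus's profit: π_C = (181 - Q)q_C - (74q_C + (1/2)q_C²). Setting ∂π_C/∂q_C = 0: 107 - 3q_C - (q_F) = 0.
Flint's first-order condition: 108 - 5q_F - (q_C) = 0.
So q_C = (107 - q_F)/3 and q_F = (108 - q_C)/5.
Substituting one into the other gives q_C = 61/2 and q_F = 31/2.

15.50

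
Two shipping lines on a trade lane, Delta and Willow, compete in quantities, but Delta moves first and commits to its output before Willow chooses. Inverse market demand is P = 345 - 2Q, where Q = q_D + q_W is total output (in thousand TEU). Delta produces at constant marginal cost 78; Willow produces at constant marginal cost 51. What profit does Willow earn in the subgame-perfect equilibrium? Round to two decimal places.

3784.50

The follower Willow best-responds to any q_D: π_W = (345 - 2Q)q_W - 51q_W.
Setting the follower's marginal profit to zero, 294 - 2q_D - 4q_W = 0, i.e. q_W = (294 - 2q_D)/4.
Delta substitutes q_W(q_D) into its own profit: π_D = q_D(345 - 2q_D - (294 - 2q_D)/2) - 78q_D = (198 - q_D)q_D - 78q_D.
The leader's first-order condition 120 - 2q_D = 0 yields q_D = 60.
Then q_W = (294 - 2·60)/4 = 87/2.
Price P = 345 - 2·(207/2) = 138.
Willow's profit: (138 - 51)·(87/2) = 3784.5000.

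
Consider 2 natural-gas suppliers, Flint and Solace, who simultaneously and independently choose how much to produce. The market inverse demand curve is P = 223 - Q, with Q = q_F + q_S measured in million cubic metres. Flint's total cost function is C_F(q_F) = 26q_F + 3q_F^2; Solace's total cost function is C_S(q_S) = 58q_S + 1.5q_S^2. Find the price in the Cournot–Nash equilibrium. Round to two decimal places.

173.18

Flint's profit: π_F = (223 - Q)q_F - (26q_F + 3q_F²). Setting ∂π_F/∂q_F = 0: 197 - 8q_F - (q_S) = 0.
Solace's profit: π_S = (223 - Q)q_S - (58q_S + (3/2)q_S²). Setting ∂π_S/∂q_S = 0: 165 - 5q_S - (q_F) = 0.
Best responses: q_F = (197 - q_S)/8, q_S = (165 - q_F)/5.
Substituting one into the other gives q_F = 820/39 and q_S = 1123/39.
Total output Q = 1943/39, so price P = 223 - 1943/39 = 173.1795.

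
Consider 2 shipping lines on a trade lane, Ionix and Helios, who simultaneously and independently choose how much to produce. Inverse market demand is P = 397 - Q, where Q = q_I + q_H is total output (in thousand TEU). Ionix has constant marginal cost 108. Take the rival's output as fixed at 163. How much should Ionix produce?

With the rival's output fixed at 163, Ionix's profit is π_I = (397 - 163 - q_I)q_I - (108q_I) = (234 - q_I)q_I - (108q_I).
∂π_I/∂q_I = 126 - 2q_I = 0, so q_I = 63.

63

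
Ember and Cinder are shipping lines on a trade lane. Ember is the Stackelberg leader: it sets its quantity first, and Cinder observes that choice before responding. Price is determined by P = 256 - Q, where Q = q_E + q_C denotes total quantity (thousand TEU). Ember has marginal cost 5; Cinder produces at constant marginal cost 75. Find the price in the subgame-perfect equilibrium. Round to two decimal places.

Solve by backward induction. Given q_E, the follower Cinder maximises π_C = (256 - q_E - q_C)q_C - 75q_C.
∂π_C/∂q_C = 181 - q_E - 2q_C = 0 gives the reaction function q_C = (181 - q_E)/2.
The leader anticipates this reaction. Substituting into P = 256 - Q gives P = 331/2 - (1/2)q_E, so π_E = (331/2 - (1/2)q_E)q_E - 5q_E.
Maximising: ∂π_E/∂q_E = 321/2 - q_E = 0, giving q_E = 321/2.
Then q_C = (181 - 321/2)/2 = 41/4.
Total output Q = 683/4, so price P = 256 - 683/4 = 341/4.

85.25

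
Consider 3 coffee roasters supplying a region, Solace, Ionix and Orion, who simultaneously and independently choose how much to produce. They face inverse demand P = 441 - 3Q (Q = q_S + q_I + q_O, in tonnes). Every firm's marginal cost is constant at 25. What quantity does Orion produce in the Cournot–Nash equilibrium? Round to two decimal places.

34.67

Each firm earns π_i = (441 - 3Q)q_i - 25q_i.
First-order condition (treating rivals' output as given): 416 - 6q_i - 3·Σ_{j≠i} q_j = 0.
By symmetry each firm produces the same amount; substituting Σ_{j≠i} q_j = 2q_i yields q_i = 416/12 = 104/3.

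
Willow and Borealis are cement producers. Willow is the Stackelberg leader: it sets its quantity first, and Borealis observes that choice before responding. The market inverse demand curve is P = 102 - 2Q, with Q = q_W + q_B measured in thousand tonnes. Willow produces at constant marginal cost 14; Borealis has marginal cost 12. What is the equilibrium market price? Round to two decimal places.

35.50

The follower Borealis best-responds to any q_W: π_B = (102 - 2Q)q_B - 12q_B.
Follower FOC: 90 - 2q_W - 4q_B = 0, so q_B(q_W) = (90 - 2q_W)/4.
Willow substitutes q_B(q_W) into its own profit: π_W = q_W(102 - 2q_W - (90 - 2q_W)/2) - 14q_W = (57 - q_W)q_W - 14q_W.
Maximising: ∂π_W/∂q_W = 43 - 2q_W = 0, giving q_W = 43/2.
Then q_B = (90 - 2·(43/2))/4 = 47/4.
Total output Q = 133/4, so price P = 102 - 2·(133/4) = 71/2.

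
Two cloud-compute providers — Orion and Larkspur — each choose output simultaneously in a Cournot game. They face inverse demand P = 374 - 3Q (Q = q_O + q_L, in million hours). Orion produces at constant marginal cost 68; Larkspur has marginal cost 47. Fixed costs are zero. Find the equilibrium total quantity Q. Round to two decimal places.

Orion's profit: π_O = (374 - 3Q)q_O - (68q_O). Setting ∂π_O/∂q_O = 0: 306 - 6q_O - 3(q_L) = 0.
Larkspur's profit: π_L = (374 - 3Q)q_L - (47q_L). Setting ∂π_L/∂q_L = 0: 327 - 6q_L - 3(q_O) = 0.
Rearranging gives the reaction functions q_O = (306 - 3q_L)/6 and q_L = (327 - 3q_O)/6.
Solving the pair: q_O = 95/3, q_L = 116/3.
Total output Q = 95/3 + 116/3 = 211/3.

70.33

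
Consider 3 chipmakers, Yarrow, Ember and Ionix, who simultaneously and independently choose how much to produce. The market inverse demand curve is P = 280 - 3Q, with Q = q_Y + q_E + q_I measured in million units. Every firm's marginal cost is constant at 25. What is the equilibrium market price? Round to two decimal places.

A representative firm's profit is π_i = q_i(280 - 3Q) - 25q_i.
Setting ∂π_i/∂q_i = 0 with rivals' quantities fixed: 255 - 6q_i - 3·Σ_{j≠i} q_j = 0.
With identical firms every q_j equals q_i, so Σ_{j≠i} q_j = 2q_i and 255 = 12q_i, giving q_i = 85/4.
Total output Q = 255/4, so price P = 280 - 3·(255/4) = 355/4.

88.75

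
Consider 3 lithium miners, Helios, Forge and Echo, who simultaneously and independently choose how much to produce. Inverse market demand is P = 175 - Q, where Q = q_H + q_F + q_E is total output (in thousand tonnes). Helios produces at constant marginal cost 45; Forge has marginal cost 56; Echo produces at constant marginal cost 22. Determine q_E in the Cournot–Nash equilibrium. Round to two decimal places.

52.50

Helios's profit: π_H = (175 - Q)q_H - (45q_H). Setting ∂π_H/∂q_H = 0: 130 - 2q_H - (q_F + q_E) = 0.
Forge's first-order condition: 119 - 2q_F - (q_H + q_E) = 0.
Echo's first-order condition: 153 - 2q_E - (q_H + q_F) = 0.
Summing all 3 equations gives 402 − 4Q = 0, hence Q = 201/2.
Back-substituting: q_H = (130 − 201/2) = 59/2, q_F = (119 − 201/2) = 37/2, q_E = (153 − 201/2) = 105/2.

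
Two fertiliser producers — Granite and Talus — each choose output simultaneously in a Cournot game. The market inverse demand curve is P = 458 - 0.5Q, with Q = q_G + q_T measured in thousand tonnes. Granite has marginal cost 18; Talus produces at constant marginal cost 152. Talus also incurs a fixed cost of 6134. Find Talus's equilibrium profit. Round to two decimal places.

440.22

Granite's profit: π_G = (458 - 0.5Q)q_G - (18q_G). Setting ∂π_G/∂q_G = 0: 440 - q_G - (1/2)(q_T) = 0.
Talus's first-order condition: 306 - q_T - (1/2)(q_G) = 0.
Rearranging gives the reaction functions q_G = (440 - (1/2)q_T) and q_T = (306 - (1/2)q_G).
Substituting one into the other gives q_G = 1148/3 and q_T = 344/3.
Price P = 458 - (1/2)·(1492/3) = 628/3.
Talus's profit: (628/3 - 152)·(344/3) - 6134 = 440.2222.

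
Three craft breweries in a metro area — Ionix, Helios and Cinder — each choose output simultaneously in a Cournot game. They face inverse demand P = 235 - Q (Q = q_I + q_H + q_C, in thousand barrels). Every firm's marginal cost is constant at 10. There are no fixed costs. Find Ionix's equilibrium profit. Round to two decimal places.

Each firm earns π_i = (235 - Q)q_i - 10q_i.
First-order condition (treating rivals' output as given): 225 - 2q_i - Σ_{j≠i} q_j = 0.
By symmetry each firm produces the same amount; substituting Σ_{j≠i} q_j = 2q_i yields q_i = 225/4.
Price P = 235 - 675/4 = 265/4.
Ionix's profit: (265/4 - 10)·(225/4) = 3164.0625.

3164.06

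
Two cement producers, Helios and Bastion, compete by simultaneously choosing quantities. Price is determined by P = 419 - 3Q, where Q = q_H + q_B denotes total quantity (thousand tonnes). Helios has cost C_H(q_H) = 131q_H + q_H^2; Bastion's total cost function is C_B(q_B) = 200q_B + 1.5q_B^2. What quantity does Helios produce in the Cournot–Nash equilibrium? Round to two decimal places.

Helios's profit: π_H = (419 - 3Q)q_H - (131q_H + q_H²). Setting ∂π_H/∂q_H = 0: 288 - 8q_H - 3(q_B) = 0.
Bastion's first-order condition: 219 - 9q_B - 3(q_H) = 0.
Best responses: q_H = (288 - 3q_B)/8, q_B = (219 - 3q_H)/9.
Substituting one into the other gives q_H = 215/7 and q_B = 296/21.

30.71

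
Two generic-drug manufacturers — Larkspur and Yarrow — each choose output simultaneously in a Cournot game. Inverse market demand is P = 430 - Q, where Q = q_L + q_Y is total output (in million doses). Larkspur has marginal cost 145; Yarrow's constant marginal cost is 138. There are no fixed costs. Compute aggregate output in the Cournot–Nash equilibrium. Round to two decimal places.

Larkspur's profit: π_L = (430 - Q)q_L - (145q_L). Setting ∂π_L/∂q_L = 0: 285 - 2q_L - (q_Y) = 0.
Yarrow's profit: π_Y = (430 - Q)q_Y - (138q_Y). Setting ∂π_Y/∂q_Y = 0: 292 - 2q_Y - (q_L) = 0.
Best responses: q_L = (285 - q_Y)/2, q_Y = (292 - q_L)/2.
Substituting one into the other gives q_L = 278/3 and q_Y = 299/3.
Total output Q = 278/3 + 299/3 = 577/3.

192.33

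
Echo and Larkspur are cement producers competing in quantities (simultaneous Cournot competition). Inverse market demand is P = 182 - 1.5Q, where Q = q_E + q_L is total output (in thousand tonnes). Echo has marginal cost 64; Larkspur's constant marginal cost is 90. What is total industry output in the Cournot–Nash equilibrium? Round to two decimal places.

Echo's profit: π_E = (182 - 1.5Q)q_E - (64q_E). Setting ∂π_E/∂q_E = 0: 118 - 3q_E - (3/2)(q_L) = 0.
Larkspur's profit: π_L = (182 - 1.5Q)q_L - (90q_L). Setting ∂π_L/∂q_L = 0: 92 - 3q_L - (3/2)(q_E) = 0.
Best responses: q_E = (118 - (3/2)q_L)/3, q_L = (92 - (3/2)q_E)/3.
Substituting one into the other gives q_E = 32 and q_L = 44/3.
Total output Q = 32 + 44/3 = 140/3.

46.67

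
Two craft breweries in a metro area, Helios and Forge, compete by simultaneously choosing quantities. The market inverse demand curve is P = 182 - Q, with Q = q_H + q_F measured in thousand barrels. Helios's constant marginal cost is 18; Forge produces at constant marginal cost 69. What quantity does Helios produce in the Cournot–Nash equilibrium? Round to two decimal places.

71.67

Helios's profit: π_H = (182 - Q)q_H - (18q_H). Setting ∂π_H/∂q_H = 0: 164 - 2q_H - (q_F) = 0.
Forge's profit: π_F = (182 - Q)q_F - (69q_F). Setting ∂π_F/∂q_F = 0: 113 - 2q_F - (q_H) = 0.
Rearranging gives the reaction functions q_H = (164 - q_F)/2 and q_F = (113 - q_H)/2.
Solving the pair: q_H = 215/3, q_F = 62/3.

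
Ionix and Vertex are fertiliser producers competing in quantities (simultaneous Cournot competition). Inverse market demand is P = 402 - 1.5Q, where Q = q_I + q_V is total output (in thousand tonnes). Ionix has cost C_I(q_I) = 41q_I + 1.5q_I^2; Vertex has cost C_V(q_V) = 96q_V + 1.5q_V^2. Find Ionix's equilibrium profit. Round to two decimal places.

7674.33

Ionix's profit: π_I = (402 - 1.5Q)q_I - (41q_I + (3/2)q_I²). Setting ∂π_I/∂q_I = 0: 361 - 6q_I - (3/2)(q_V) = 0.
Vertex's profit: π_V = (402 - 1.5Q)q_V - (96q_V + (3/2)q_V²). Setting ∂π_V/∂q_V = 0: 306 - 6q_V - (3/2)(q_I) = 0.
So q_I = (361 - (3/2)q_V)/6 and q_V = (306 - (3/2)q_I)/6.
Substituting one into the other gives q_I = 50.5778 and q_V = 1726/45.
Price P = 402 - (3/2)·(1334/15) = 1343/5.
Ionix's profit: (1343/5)·50.5778 - 41·50.5778 - (3/2)·50.5778² = 7674.3348.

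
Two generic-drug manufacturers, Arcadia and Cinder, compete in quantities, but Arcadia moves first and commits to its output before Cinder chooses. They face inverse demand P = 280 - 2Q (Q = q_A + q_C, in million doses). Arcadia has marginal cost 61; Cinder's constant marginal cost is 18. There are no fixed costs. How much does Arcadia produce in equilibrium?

44

The follower Cinder best-responds to any q_A: π_C = (280 - 2Q)q_C - 18q_C.
∂π_C/∂q_C = 262 - 2q_A - 4q_C = 0 gives the reaction function q_C = (262 - 2q_A)/4.
Arcadia substitutes q_C(q_A) into its own profit: π_A = q_A(280 - 2q_A - (262 - 2q_A)/2) - 61q_A = (149 - q_A)q_A - 61q_A.
Leader FOC: 88 - 2q_A = 0, so q_A = 44.
Then q_C = (262 - 2·44)/4 = 87/2.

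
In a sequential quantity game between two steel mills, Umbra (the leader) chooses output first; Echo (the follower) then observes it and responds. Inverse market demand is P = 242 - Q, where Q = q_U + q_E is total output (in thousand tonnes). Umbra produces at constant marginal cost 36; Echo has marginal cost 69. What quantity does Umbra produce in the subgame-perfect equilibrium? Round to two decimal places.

Solve by backward induction. Given q_U, the follower Echo maximises π_E = (242 - q_U - q_E)q_E - 69q_E.
Setting the follower's marginal profit to zero, 173 - q_U - 2q_E = 0, i.e. q_E = (173 - q_U)/2.
Umbra substitutes q_E(q_U) into its own profit: π_U = q_U(242 - q_U - (173 - q_U)/2) - 36q_U = (311/2 - (1/2)q_U)q_U - 36q_U.
Maximising: ∂π_U/∂q_U = 239/2 - q_U = 0, giving q_U = 239/2.
Then q_E = (173 - 239/2)/2 = 107/4.

119.50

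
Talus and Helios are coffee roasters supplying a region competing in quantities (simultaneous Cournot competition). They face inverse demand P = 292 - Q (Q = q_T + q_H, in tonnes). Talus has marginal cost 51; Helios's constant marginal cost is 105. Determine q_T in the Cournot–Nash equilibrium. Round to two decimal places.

Talus's profit: π_T = (292 - Q)q_T - (51q_T). Setting ∂π_T/∂q_T = 0: 241 - 2q_T - (q_H) = 0.
Helios's first-order condition: 187 - 2q_H - (q_T) = 0.
Best responses: q_T = (241 - q_H)/2, q_H = (187 - q_T)/2.
Substituting one into the other gives q_T = 295/3 and q_H = 133/3.

98.33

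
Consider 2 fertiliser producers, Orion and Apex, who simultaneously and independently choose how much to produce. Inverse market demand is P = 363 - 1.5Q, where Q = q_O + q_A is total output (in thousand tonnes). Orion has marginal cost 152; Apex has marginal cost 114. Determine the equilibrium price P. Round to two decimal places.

209.67

Orion's profit: π_O = (363 - 1.5Q)q_O - (152q_O). Setting ∂π_O/∂q_O = 0: 211 - 3q_O - (3/2)(q_A) = 0.
Apex's first-order condition: 249 - 3q_A - (3/2)(q_O) = 0.
So q_O = (211 - (3/2)q_A)/3 and q_A = (249 - (3/2)q_O)/3.
Substituting one into the other gives q_O = 346/9 and q_A = 574/9.
Total output Q = 920/9, so price P = 363 - (3/2)·(920/9) = 629/3.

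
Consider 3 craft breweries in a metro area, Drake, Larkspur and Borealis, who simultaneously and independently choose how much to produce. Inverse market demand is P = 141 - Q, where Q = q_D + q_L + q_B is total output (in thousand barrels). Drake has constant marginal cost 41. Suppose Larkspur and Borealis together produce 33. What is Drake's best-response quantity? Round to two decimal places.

33.50

With rivals' combined output fixed at 33, Drake's profit is π_D = (141 - 33 - q_D)q_D - (41q_D) = (108 - q_D)q_D - (41q_D).
∂π_D/∂q_D = 67 - 2q_D = 0, so q_D = 67/2.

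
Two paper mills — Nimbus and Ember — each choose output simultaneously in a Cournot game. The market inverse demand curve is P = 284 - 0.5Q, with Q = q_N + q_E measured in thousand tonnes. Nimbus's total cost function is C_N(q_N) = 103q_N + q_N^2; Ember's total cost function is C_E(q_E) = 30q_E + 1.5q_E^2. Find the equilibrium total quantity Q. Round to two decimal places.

107.96

Nimbus's profit: π_N = (284 - 0.5Q)q_N - (103q_N + q_N²). Setting ∂π_N/∂q_N = 0: 181 - 3q_N - (1/2)(q_E) = 0.
Ember's profit: π_E = (284 - 0.5Q)q_E - (30q_E + (3/2)q_E²). Setting ∂π_E/∂q_E = 0: 254 - 4q_E - (1/2)(q_N) = 0.
So q_N = (181 - (1/2)q_E)/3 and q_E = (254 - (1/2)q_N)/4.
Substituting one into the other gives q_N = 50.8085 and q_E = 57.1489.
Total output Q = 50.8085 + 57.1489 = 107.9574.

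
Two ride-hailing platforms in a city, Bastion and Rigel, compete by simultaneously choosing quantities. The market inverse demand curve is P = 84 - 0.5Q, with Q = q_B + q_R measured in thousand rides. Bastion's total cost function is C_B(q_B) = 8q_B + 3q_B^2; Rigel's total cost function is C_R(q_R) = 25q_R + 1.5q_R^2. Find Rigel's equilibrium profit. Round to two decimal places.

365.23

Bastion's profit: π_B = (84 - 0.5Q)q_B - (8q_B + 3q_B²). Setting ∂π_B/∂q_B = 0: 76 - 7q_B - (1/2)(q_R) = 0.
Rigel's first-order condition: 59 - 4q_R - (1/2)(q_B) = 0.
Rearranging gives the reaction functions q_B = (76 - (1/2)q_R)/7 and q_R = (59 - (1/2)q_B)/4.
Solving the pair: q_B = 366/37, q_R = 500/37.
Price P = 84 - (1/2)·(866/37) = 72.2973.
Rigel's profit: 72.2973·(500/37) - 25·(500/37) - (3/2)(500/37)² = 365.2301.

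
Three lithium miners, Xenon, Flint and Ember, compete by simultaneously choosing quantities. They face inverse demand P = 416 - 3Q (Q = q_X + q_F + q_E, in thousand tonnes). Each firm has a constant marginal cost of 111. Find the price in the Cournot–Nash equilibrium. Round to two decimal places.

187.25

A representative firm's profit is π_i = q_i(416 - 3Q) - 111q_i.
First-order condition (treating rivals' output as given): 305 - 6q_i - 3·Σ_{j≠i} q_j = 0.
With identical firms every q_j equals q_i, so Σ_{j≠i} q_j = 2q_i and 305 = 12q_i, giving q_i = 305/12.
Total output Q = 305/4, so price P = 416 - 3·(305/4) = 749/4.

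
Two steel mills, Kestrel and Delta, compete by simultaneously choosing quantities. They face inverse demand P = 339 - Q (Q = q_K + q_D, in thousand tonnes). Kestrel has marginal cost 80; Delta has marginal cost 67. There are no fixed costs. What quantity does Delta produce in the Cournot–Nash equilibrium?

95

Kestrel's profit: π_K = (339 - Q)q_K - (80q_K). Setting ∂π_K/∂q_K = 0: 259 - 2q_K - (q_D) = 0.
Delta's first-order condition: 272 - 2q_D - (q_K) = 0.
Best responses: q_K = (259 - q_D)/2, q_D = (272 - q_K)/2.
Substituting one into the other gives q_K = 82 and q_D = 95.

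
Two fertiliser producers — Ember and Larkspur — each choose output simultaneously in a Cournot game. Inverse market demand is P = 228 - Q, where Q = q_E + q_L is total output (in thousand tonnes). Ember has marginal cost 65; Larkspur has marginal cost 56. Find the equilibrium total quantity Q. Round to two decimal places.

Ember's profit: π_E = (228 - Q)q_E - (65q_E). Setting ∂π_E/∂q_E = 0: 163 - 2q_E - (q_L) = 0.
Larkspur's profit: π_L = (228 - Q)q_L - (56q_L). Setting ∂π_L/∂q_L = 0: 172 - 2q_L - (q_E) = 0.
Rearranging gives the reaction functions q_E = (163 - q_L)/2 and q_L = (172 - q_E)/2.
Solving the pair: q_E = 154/3, q_L = 181/3.
Total output Q = 154/3 + 181/3 = 335/3.

111.67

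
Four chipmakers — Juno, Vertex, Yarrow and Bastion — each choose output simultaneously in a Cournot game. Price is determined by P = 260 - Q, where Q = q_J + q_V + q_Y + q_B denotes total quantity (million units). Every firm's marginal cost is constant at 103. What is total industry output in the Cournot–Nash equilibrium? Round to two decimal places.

Each firm earns π_i = (260 - Q)q_i - 103q_i.
Setting ∂π_i/∂q_i = 0 with rivals' quantities fixed: 157 - 2q_i - Σ_{j≠i} q_j = 0.
By symmetry each firm produces the same amount; substituting Σ_{j≠i} q_j = 3q_i yields q_i = 157/5.
Total output Q = 157/5 + 157/5 + 157/5 + 157/5 = 628/5.

125.60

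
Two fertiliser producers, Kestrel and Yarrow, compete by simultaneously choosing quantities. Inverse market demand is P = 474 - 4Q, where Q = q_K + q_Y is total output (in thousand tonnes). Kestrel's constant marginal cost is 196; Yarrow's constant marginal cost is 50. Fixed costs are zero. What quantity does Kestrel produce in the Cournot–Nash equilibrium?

11

Kestrel's profit: π_K = (474 - 4Q)q_K - (196q_K). Setting ∂π_K/∂q_K = 0: 278 - 8q_K - 4(q_Y) = 0.
Yarrow's profit: π_Y = (474 - 4Q)q_Y - (50q_Y). Setting ∂π_Y/∂q_Y = 0: 424 - 8q_Y - 4(q_K) = 0.
Best responses: q_K = (278 - 4q_Y)/8, q_Y = (424 - 4q_K)/8.
Substituting one into the other gives q_K = 11 and q_Y = 95/2.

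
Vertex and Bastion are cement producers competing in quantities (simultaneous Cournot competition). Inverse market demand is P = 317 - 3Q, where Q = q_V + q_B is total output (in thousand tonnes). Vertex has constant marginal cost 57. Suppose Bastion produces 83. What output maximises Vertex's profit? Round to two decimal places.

1.83

With the rival's output fixed at 83, Vertex's profit is π_V = (317 - 3·83 - 3q_V)q_V - (57q_V) = (68 - 3q_V)q_V - (57q_V).
∂π_V/∂q_V = 11 - 6q_V = 0, so q_V = 11/6.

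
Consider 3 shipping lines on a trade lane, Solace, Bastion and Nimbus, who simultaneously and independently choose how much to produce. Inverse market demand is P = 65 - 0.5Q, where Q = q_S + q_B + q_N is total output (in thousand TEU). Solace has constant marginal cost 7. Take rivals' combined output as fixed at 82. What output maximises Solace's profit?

With rivals' combined output fixed at 82, Solace's profit is π_S = (65 - (1/2)·82 - (1/2)q_S)q_S - (7q_S) = (24 - (1/2)q_S)q_S - (7q_S).
∂π_S/∂q_S = 17 - q_S = 0, so q_S = 17.

17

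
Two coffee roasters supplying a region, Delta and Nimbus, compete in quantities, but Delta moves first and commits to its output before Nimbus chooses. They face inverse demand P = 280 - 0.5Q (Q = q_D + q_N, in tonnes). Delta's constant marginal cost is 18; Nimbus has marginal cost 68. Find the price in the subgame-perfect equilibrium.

Solve by backward induction. Given q_D, the follower Nimbus maximises π_N = (280 - (1/2)q_D - (1/2)q_N)q_N - 68q_N.
Follower FOC: 212 - (1/2)q_D - q_N = 0, so q_N(q_D) = (212 - (1/2)q_D).
The leader anticipates this reaction. Substituting into P = 280 - 0.5Q gives P = 174 - (1/4)q_D, so π_D = (174 - (1/4)q_D)q_D - 18q_D.
Leader FOC: 156 - (1/2)q_D = 0, so q_D = 312.
Then q_N = (212 - (1/2)·312) = 56.
Total output Q = 368, so price P = 280 - (1/2)·368 = 96.

96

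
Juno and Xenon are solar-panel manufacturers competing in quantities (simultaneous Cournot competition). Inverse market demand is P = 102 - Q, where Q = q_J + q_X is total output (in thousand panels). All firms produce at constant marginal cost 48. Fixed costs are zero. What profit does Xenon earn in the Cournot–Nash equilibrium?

324

A representative firm's profit is π_i = q_i(102 - Q) - 48q_i.
First-order condition (treating rivals' output as given): 54 - 2q_i - q_j = 0.
By symmetry each firm produces the same amount; substituting q_j = q_i yields q_i = 54/3 = 18.
Price P = 102 - 36 = 66.
Xenon's profit: (66 - 48)·18 = 324.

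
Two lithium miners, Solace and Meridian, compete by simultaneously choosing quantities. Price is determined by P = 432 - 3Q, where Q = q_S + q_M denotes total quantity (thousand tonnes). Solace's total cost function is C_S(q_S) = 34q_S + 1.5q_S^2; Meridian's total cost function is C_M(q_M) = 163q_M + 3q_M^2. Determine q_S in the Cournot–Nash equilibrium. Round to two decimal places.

Solace's profit: π_S = (432 - 3Q)q_S - (34q_S + (3/2)q_S²). Setting ∂π_S/∂q_S = 0: 398 - 9q_S - 3(q_M) = 0.
Meridian's profit: π_M = (432 - 3Q)q_M - (163q_M + 3q_M²). Setting ∂π_M/∂q_M = 0: 269 - 12q_M - 3(q_S) = 0.
Best responses: q_S = (398 - 3q_M)/9, q_M = (269 - 3q_S)/12.
Solving the pair: q_S = 441/11, q_M = 409/33.

40.09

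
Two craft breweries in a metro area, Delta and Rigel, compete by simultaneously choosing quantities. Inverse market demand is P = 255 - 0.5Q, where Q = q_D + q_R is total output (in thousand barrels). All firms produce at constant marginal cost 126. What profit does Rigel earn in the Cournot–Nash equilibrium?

Each firm earns π_i = (255 - 0.5Q)q_i - 126q_i.
Setting ∂π_i/∂q_i = 0 with rivals' quantities fixed: 129 - q_i - (1/2)q_j = 0.
By symmetry each firm produces the same amount; substituting q_j = q_i yields q_i = 129/(3/2) = 86.
Price P = 255 - (1/2)·172 = 169.
Rigel's profit: (169 - 126)·86 = 3698.

3698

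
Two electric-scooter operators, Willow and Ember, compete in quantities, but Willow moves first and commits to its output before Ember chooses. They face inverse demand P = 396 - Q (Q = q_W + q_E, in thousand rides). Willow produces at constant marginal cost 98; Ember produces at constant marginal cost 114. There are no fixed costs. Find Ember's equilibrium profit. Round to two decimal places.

3906.25

Solve by backward induction. Given q_W, the follower Ember maximises π_E = (396 - q_W - q_E)q_E - 114q_E.
Setting the follower's marginal profit to zero, 282 - q_W - 2q_E = 0, i.e. q_E = (282 - q_W)/2.
The leader anticipates this reaction. Substituting into P = 396 - Q gives P = 255 - (1/2)q_W, so π_W = (255 - (1/2)q_W)q_W - 98q_W.
Leader FOC: 157 - q_W = 0, so q_W = 157.
Then q_E = (282 - 157)/2 = 125/2.
Price P = 396 - 439/2 = 353/2.
Ember's profit: (353/2 - 114)·(125/2) = 3906.2500.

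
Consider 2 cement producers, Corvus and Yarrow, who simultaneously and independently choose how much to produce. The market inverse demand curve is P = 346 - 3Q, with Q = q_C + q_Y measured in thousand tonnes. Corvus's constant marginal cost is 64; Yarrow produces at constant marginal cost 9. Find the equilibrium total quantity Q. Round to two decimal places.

Corvus's profit: π_C = (346 - 3Q)q_C - (64q_C). Setting ∂π_C/∂q_C = 0: 282 - 6q_C - 3(q_Y) = 0.
Yarrow's profit: π_Y = (346 - 3Q)q_Y - (9q_Y). Setting ∂π_Y/∂q_Y = 0: 337 - 6q_Y - 3(q_C) = 0.
So q_C = (282 - 3q_Y)/6 and q_Y = (337 - 3q_C)/6.
Substituting one into the other gives q_C = 227/9 and q_Y = 392/9.
Total output Q = 227/9 + 392/9 = 619/9.

68.78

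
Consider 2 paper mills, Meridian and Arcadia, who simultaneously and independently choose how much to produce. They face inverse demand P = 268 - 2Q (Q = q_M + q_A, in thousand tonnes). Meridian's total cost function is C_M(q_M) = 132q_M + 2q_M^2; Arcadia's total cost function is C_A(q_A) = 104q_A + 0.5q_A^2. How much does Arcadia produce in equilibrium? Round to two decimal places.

Meridian's profit: π_M = (268 - 2Q)q_M - (132q_M + 2q_M²). Setting ∂π_M/∂q_M = 0: 136 - 8q_M - 2(q_A) = 0.
Arcadia's profit: π_A = (268 - 2Q)q_A - (104q_A + (1/2)q_A²). Setting ∂π_A/∂q_A = 0: 164 - 5q_A - 2(q_M) = 0.
Best responses: q_M = (136 - 2q_A)/8, q_A = (164 - 2q_M)/5.
Substituting one into the other gives q_M = 88/9 and q_A = 260/9.

28.89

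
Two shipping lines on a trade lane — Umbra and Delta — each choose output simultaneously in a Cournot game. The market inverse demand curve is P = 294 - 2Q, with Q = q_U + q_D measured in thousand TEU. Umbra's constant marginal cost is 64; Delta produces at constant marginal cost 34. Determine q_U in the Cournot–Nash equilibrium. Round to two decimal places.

Umbra's profit: π_U = (294 - 2Q)q_U - (64q_U). Setting ∂π_U/∂q_U = 0: 230 - 4q_U - 2(q_D) = 0.
Delta's profit: π_D = (294 - 2Q)q_D - (34q_D). Setting ∂π_D/∂q_D = 0: 260 - 4q_D - 2(q_U) = 0.
So q_U = (230 - 2q_D)/4 and q_D = (260 - 2q_U)/4.
Substituting one into the other gives q_U = 100/3 and q_D = 145/3.

33.33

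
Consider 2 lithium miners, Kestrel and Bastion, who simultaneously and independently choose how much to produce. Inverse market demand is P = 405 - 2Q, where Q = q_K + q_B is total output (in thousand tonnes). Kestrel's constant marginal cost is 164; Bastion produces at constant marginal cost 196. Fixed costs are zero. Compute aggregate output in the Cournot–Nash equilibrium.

Kestrel's profit: π_K = (405 - 2Q)q_K - (164q_K). Setting ∂π_K/∂q_K = 0: 241 - 4q_K - 2(q_B) = 0.
Bastion's first-order condition: 209 - 4q_B - 2(q_K) = 0.
So q_K = (241 - 2q_B)/4 and q_B = (209 - 2q_K)/4.
Solving the pair: q_K = 91/2, q_B = 59/2.
Total output Q = 91/2 + 59/2 = 75.

75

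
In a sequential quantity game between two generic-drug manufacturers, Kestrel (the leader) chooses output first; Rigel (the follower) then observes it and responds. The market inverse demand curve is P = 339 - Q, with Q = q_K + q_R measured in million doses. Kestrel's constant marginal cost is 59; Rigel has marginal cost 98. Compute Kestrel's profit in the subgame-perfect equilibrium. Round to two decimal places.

The follower Rigel best-responds to any q_K: π_R = (339 - Q)q_R - 98q_R.
Setting the follower's marginal profit to zero, 241 - q_K - 2q_R = 0, i.e. q_R = (241 - q_K)/2.
The leader anticipates this reaction. Substituting into P = 339 - Q gives P = 437/2 - (1/2)q_K, so π_K = (437/2 - (1/2)q_K)q_K - 59q_K.
Maximising: ∂π_K/∂q_K = 319/2 - q_K = 0, giving q_K = 319/2.
Then q_R = (241 - 319/2)/2 = 163/4.
Price P = 339 - 801/4 = 555/4.
Kestrel's profit: (555/4 - 59)·(319/2) = 12720.1250.

12720.13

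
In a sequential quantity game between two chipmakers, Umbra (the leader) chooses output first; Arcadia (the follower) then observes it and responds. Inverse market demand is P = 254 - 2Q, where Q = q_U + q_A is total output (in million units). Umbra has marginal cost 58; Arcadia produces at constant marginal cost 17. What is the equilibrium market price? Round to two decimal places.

The follower Arcadia best-responds to any q_U: π_A = (254 - 2Q)q_A - 17q_A.
∂π_A/∂q_A = 237 - 2q_U - 4q_A = 0 gives the reaction function q_A = (237 - 2q_U)/4.
Umbra substitutes q_A(q_U) into its own profit: π_U = q_U(254 - 2q_U - (237 - 2q_U)/2) - 58q_U = (271/2 - q_U)q_U - 58q_U.
Leader FOC: 155/2 - 2q_U = 0, so q_U = 155/4.
Then q_A = (237 - 2·(155/4))/4 = 319/8.
Total output Q = 629/8, so price P = 254 - 2·(629/8) = 387/4.

96.75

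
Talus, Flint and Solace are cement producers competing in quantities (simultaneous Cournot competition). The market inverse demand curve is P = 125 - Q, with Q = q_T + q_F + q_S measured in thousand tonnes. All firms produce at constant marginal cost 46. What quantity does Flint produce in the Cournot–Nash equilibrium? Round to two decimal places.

19.75

A representative firm's profit is π_i = q_i(125 - Q) - 46q_i.
First-order condition (treating rivals' output as given): 79 - 2q_i - Σ_{j≠i} q_j = 0.
By symmetry each firm produces the same amount; substituting Σ_{j≠i} q_j = 2q_i yields q_i = 79/4.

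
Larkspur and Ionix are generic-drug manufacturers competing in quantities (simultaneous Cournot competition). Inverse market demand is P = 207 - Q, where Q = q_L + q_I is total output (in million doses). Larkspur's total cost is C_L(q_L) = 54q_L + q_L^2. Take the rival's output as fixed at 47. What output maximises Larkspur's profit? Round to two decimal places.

With the rival's output fixed at 47, Larkspur's profit is π_L = (207 - 47 - q_L)q_L - (54q_L + q_L²) = (160 - q_L)q_L - (54q_L + q_L²).
∂π_L/∂q_L = 106 - 4q_L = 0, so q_L = 53/2.

26.50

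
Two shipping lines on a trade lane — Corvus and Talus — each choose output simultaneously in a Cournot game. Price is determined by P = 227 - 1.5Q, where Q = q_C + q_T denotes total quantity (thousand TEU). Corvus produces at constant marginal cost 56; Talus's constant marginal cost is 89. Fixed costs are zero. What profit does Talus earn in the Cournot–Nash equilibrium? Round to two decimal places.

816.67

Corvus's profit: π_C = (227 - 1.5Q)q_C - (56q_C). Setting ∂π_C/∂q_C = 0: 171 - 3q_C - (3/2)(q_T) = 0.
Talus's profit: π_T = (227 - 1.5Q)q_T - (89q_T). Setting ∂π_T/∂q_T = 0: 138 - 3q_T - (3/2)(q_C) = 0.
So q_C = (171 - (3/2)q_T)/3 and q_T = (138 - (3/2)q_C)/3.
Solving the pair: q_C = 136/3, q_T = 70/3.
Price P = 227 - (3/2)·(206/3) = 124.
Talus's profit: (124 - 89)·(70/3) = 816.6667.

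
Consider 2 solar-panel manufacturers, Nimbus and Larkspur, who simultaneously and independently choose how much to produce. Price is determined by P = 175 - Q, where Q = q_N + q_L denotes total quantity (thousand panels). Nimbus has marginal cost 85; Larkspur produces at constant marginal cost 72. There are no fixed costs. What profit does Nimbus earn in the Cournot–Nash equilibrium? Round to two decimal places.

Nimbus's profit: π_N = (175 - Q)q_N - (85q_N). Setting ∂π_N/∂q_N = 0: 90 - 2q_N - (q_L) = 0.
Larkspur's profit: π_L = (175 - Q)q_L - (72q_L). Setting ∂π_L/∂q_L = 0: 103 - 2q_L - (q_N) = 0.
So q_N = (90 - q_L)/2 and q_L = (103 - q_N)/2.
Solving the pair: q_N = 77/3, q_L = 116/3.
Price P = 175 - 193/3 = 332/3.
Nimbus's profit: (332/3 - 85)·(77/3) = 658.7778.

658.78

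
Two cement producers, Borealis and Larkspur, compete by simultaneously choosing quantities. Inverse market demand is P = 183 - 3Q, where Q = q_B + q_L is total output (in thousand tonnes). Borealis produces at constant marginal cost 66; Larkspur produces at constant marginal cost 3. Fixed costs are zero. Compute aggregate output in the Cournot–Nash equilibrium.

Borealis's profit: π_B = (183 - 3Q)q_B - (66q_B). Setting ∂π_B/∂q_B = 0: 117 - 6q_B - 3(q_L) = 0.
Larkspur's first-order condition: 180 - 6q_L - 3(q_B) = 0.
Best responses: q_B = (117 - 3q_L)/6, q_L = (180 - 3q_B)/6.
Solving the pair: q_B = 6, q_L = 27.
Total output Q = 6 + 27 = 33.

33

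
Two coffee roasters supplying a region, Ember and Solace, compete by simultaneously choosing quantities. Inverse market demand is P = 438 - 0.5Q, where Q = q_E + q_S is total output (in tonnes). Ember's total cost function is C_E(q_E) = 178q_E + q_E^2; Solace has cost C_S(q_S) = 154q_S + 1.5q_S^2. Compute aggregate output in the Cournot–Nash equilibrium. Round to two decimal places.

Ember's profit: π_E = (438 - 0.5Q)q_E - (178q_E + q_E²). Setting ∂π_E/∂q_E = 0: 260 - 3q_E - (1/2)(q_S) = 0.
Solace's profit: π_S = (438 - 0.5Q)q_S - (154q_S + (3/2)q_S²). Setting ∂π_S/∂q_S = 0: 284 - 4q_S - (1/2)(q_E) = 0.
So q_E = (260 - (1/2)q_S)/3 and q_S = (284 - (1/2)q_E)/4.
Solving the pair: q_E = 76.4255, q_S = 61.4468.
Total output Q = 76.4255 + 61.4468 = 137.8723.

137.87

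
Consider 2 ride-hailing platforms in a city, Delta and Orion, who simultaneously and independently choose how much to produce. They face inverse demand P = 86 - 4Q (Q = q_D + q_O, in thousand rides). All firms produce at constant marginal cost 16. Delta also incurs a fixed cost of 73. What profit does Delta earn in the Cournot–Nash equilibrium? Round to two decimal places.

63.11

Each firm earns π_i = (86 - 4Q)q_i - 16q_i.
Setting ∂π_i/∂q_i = 0 with rivals' quantities fixed: 70 - 8q_i - 4q_j = 0.
With identical firms every q_j equals q_i, so q_j = q_i and 70 = 12q_i, giving q_i = 35/6.
Price P = 86 - 4·(35/3) = 118/3.
Delta's profit: (118/3 - 16)·(35/6) - 73 = 568/9.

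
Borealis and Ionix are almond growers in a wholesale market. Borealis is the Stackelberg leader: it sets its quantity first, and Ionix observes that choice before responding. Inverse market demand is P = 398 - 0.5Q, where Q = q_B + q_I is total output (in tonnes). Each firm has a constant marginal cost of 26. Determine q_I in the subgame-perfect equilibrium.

Solve by backward induction. Given q_B, the follower Ionix maximises π_I = (398 - (1/2)q_B - (1/2)q_I)q_I - 26q_I.
Follower FOC: 372 - (1/2)q_B - q_I = 0, so q_I(q_B) = (372 - (1/2)q_B).
The leader anticipates this reaction. Substituting into P = 398 - 0.5Q gives P = 212 - (1/4)q_B, so π_B = (212 - (1/4)q_B)q_B - 26q_B.
The leader's first-order condition 186 - (1/2)q_B = 0 yields q_B = 372.
Then q_I = (372 - (1/2)·372) = 186.

186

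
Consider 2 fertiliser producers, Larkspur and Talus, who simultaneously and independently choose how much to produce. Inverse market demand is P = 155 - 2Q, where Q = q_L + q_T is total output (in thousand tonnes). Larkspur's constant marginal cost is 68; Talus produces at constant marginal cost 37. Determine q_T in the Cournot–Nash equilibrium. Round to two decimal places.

24.83

Larkspur's profit: π_L = (155 - 2Q)q_L - (68q_L). Setting ∂π_L/∂q_L = 0: 87 - 4q_L - 2(q_T) = 0.
Talus's first-order condition: 118 - 4q_T - 2(q_L) = 0.
So q_L = (87 - 2q_T)/4 and q_T = (118 - 2q_L)/4.
Solving the pair: q_L = 28/3, q_T = 149/6.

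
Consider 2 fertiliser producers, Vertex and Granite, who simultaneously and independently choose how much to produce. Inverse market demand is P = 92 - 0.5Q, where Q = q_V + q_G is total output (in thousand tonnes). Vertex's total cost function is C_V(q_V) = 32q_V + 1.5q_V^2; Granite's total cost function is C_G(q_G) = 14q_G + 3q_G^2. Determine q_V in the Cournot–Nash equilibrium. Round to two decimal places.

13.73

Vertex's profit: π_V = (92 - 0.5Q)q_V - (32q_V + (3/2)q_V²). Setting ∂π_V/∂q_V = 0: 60 - 4q_V - (1/2)(q_G) = 0.
Granite's first-order condition: 78 - 7q_G - (1/2)(q_V) = 0.
Rearranging gives the reaction functions q_V = (60 - (1/2)q_G)/4 and q_G = (78 - (1/2)q_V)/7.
Substituting one into the other gives q_V = 508/37 and q_G = 376/37.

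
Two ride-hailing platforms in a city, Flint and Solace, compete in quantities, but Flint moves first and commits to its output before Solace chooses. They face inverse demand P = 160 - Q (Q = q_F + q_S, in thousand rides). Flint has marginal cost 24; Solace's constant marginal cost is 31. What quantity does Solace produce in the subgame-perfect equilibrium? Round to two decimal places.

The follower Solace best-responds to any q_F: π_S = (160 - Q)q_S - 31q_S.
∂π_S/∂q_S = 129 - q_F - 2q_S = 0 gives the reaction function q_S = (129 - q_F)/2.
Flint substitutes q_S(q_F) into its own profit: π_F = q_F(160 - q_F - (129 - q_F)/2) - 24q_F = (191/2 - (1/2)q_F)q_F - 24q_F.
Maximising: ∂π_F/∂q_F = 143/2 - q_F = 0, giving q_F = 143/2.
Then q_S = (129 - 143/2)/2 = 115/4.

28.75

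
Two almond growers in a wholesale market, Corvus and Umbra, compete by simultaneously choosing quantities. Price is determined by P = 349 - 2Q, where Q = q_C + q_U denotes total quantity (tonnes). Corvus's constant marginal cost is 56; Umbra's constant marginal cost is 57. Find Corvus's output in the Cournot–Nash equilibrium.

49

Corvus's profit: π_C = (349 - 2Q)q_C - (56q_C). Setting ∂π_C/∂q_C = 0: 293 - 4q_C - 2(q_U) = 0.
Umbra's profit: π_U = (349 - 2Q)q_U - (57q_U). Setting ∂π_U/∂q_U = 0: 292 - 4q_U - 2(q_C) = 0.
So q_C = (293 - 2q_U)/4 and q_U = (292 - 2q_C)/4.
Solving the pair: q_C = 49, q_U = 97/2.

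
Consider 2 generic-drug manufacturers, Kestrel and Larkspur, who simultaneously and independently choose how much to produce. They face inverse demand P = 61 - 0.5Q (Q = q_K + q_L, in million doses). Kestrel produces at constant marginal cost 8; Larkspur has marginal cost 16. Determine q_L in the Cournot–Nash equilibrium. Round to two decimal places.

Kestrel's profit: π_K = (61 - 0.5Q)q_K - (8q_K). Setting ∂π_K/∂q_K = 0: 53 - q_K - (1/2)(q_L) = 0.
Larkspur's first-order condition: 45 - q_L - (1/2)(q_K) = 0.
So q_K = (53 - (1/2)q_L) and q_L = (45 - (1/2)q_K).
Solving the pair: q_K = 122/3, q_L = 74/3.

24.67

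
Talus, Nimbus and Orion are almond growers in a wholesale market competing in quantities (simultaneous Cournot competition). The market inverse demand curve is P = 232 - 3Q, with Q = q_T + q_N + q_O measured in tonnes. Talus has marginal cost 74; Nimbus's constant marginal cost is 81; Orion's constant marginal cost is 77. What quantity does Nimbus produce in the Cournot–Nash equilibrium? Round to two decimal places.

11.67

Talus's profit: π_T = (232 - 3Q)q_T - (74q_T). Setting ∂π_T/∂q_T = 0: 158 - 6q_T - 3(q_N + q_O) = 0.
Nimbus's profit: π_N = (232 - 3Q)q_N - (81q_N). Setting ∂π_N/∂q_N = 0: 151 - 6q_N - 3(q_T + q_O) = 0.
Orion's first-order condition: 155 - 6q_O - 3(q_T + q_N) = 0.
Adding the 3 conditions: 464 − 6Q − 6Q = 0, i.e. Q = 116/3.
Back-substituting: q_T = (158 − 116)/3 = 14, q_N = (151 − 116)/3 = 35/3, q_O = (155 − 116)/3 = 13.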